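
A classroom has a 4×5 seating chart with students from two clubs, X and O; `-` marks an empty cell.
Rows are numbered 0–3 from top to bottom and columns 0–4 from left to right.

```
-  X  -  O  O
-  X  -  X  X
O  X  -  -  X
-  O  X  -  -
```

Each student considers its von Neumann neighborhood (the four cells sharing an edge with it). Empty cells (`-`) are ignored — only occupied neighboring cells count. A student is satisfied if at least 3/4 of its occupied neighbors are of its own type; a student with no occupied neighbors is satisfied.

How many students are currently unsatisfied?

Row 0: (0,1)X 1/1 ok · (0,3)O 1/2 unhappy · (0,4)O 1/2 unhappy
Row 1: (1,1)X 2/2 ok · (1,3)X 1/2 unhappy · (1,4)X 2/3 unhappy
Row 2: (2,0)O 0/1 unhappy · (2,1)X 1/3 unhappy · (2,4)X 1/1 ok
Row 3: (3,1)O 0/2 unhappy · (3,2)X 0/1 unhappy
Unsatisfied: (0,3), (0,4), (1,3), (1,4), (2,0), (2,1), (3,1), (3,2) — 8 in total.

8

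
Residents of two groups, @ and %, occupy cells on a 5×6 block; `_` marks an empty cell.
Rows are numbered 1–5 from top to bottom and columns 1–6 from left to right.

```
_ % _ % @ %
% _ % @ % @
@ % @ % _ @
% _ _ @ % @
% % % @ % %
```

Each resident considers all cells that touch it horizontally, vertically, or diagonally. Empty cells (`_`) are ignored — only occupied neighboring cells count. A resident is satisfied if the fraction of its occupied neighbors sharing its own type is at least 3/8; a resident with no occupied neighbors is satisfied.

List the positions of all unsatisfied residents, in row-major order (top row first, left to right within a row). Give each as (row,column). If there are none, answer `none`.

(1,6), (2,4), (3,1), (4,4), (4,6), (5,3), (5,4)

(1,2)% 2/2 satisfied
(1,4)% 2/4 satisfied
(1,5)@ 2/5 satisfied
(1,6)% 1/3 not
(2,1)% 2/3 satisfied
(2,3)% 4/6 satisfied
(2,4)@ 2/6 not
(2,5)% 3/7 satisfied
(2,6)@ 2/4 satisfied
(3,1)@ 0/3 not
(3,2)% 3/5 satisfied
(3,3)@ 2/5 satisfied
(3,4)% 3/6 satisfied
(3,6)@ 2/4 satisfied
(4,1)% 3/4 satisfied
(4,4)@ 2/6 not
(4,5)% 3/7 satisfied
(4,6)@ 1/4 not
(5,1)% 2/2 satisfied
(5,2)% 3/3 satisfied
(5,3)% 1/3 not
(5,4)@ 1/4 not
(5,5)% 2/5 satisfied
(5,6)% 2/3 satisfied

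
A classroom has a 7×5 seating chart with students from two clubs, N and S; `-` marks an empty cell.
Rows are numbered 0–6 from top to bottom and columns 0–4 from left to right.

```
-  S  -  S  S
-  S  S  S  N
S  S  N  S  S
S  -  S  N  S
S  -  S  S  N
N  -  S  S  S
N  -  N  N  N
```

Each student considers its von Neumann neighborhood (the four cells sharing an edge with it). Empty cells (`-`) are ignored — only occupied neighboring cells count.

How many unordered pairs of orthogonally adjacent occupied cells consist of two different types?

18

Scan each occupied cell's neighbors to the right and below so each pair is counted once.
From row 0: 1 unlike of 4 pairs (running 1/4).
From row 1: 3 unlike of 7 pairs (running 4/11).
From row 2: 4 unlike of 8 pairs (running 8/19).
From row 3: 4 unlike of 6 pairs (running 12/25).
From row 4: 3 unlike of 6 pairs (running 15/31).
From row 5: 3 unlike of 6 pairs (running 18/37).
From row 6: 0 unlike of 2 pairs (running 18/39).
Total adjacent occupied pairs: 39; unlike-type pairs: 18.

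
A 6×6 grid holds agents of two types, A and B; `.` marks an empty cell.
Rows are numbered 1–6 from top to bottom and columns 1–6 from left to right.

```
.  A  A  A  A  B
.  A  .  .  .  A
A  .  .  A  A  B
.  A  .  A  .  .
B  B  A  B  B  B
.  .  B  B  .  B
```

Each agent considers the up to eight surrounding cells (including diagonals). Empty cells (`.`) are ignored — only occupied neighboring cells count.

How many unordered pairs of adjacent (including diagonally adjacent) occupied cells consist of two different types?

12

Scan each occupied cell's neighbors to the right and below (and the two forward diagonals) so each pair is counted once.
From row 1: 2 unlike of 8 pairs (running 2/8).
From row 2: 1 unlike of 3 pairs (running 3/11).
From row 3: 1 unlike of 5 pairs (running 4/16).
From row 4: 4 unlike of 6 pairs (running 8/22).
From row 5: 4 unlike of 13 pairs (running 12/35).
From row 6: 0 unlike of 1 pairs (running 12/36).
Total adjacent occupied pairs: 36; unlike-type pairs: 12.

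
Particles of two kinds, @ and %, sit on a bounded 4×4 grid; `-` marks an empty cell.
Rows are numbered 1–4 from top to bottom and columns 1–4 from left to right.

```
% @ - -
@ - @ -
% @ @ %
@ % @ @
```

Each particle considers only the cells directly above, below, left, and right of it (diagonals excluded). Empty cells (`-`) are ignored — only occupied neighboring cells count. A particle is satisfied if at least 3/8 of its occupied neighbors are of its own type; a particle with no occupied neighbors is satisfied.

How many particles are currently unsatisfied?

8

Row 1: (1,1)% 0/2 unhappy · (1,2)@ 0/1 unhappy
Row 2: (2,1)@ 0/2 unhappy · (2,3)@ 1/1 ok
Row 3: (3,1)% 0/3 unhappy · (3,2)@ 1/3 unhappy · (3,3)@ 3/4 ok · (3,4)% 0/2 unhappy
Row 4: (4,1)@ 0/2 unhappy · (4,2)% 0/3 unhappy · (4,3)@ 2/3 ok · (4,4)@ 1/2 ok
Unsatisfied: (1,1), (1,2), (2,1), (3,1), (3,2), (3,4), (4,1), (4,2) — 8 in total.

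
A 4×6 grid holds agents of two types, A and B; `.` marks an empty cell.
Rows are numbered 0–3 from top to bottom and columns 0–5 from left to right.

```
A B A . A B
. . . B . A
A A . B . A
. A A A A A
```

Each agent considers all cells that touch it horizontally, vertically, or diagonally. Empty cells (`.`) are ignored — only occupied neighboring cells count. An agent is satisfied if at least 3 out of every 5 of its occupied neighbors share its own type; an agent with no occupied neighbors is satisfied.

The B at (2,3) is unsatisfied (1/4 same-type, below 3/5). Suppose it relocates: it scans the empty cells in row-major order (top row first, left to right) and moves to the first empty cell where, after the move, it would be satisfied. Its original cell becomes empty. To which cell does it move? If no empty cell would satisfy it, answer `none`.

Vacating (2,3). Empty cells in order:
  (0,3): 1/3 same-type → still unsatisfied.
  (1,0): 1/4 same-type → still unsatisfied.
  (1,1): 1/5 same-type → still unsatisfied.
  (1,2): 2/4 same-type → still unsatisfied.
  (1,4): 2/5 same-type → still unsatisfied.
  (2,2): 1/5 same-type → still unsatisfied.
  (2,4): 1/6 same-type → still unsatisfied.
  (3,0): 0/3 same-type → still unsatisfied.

none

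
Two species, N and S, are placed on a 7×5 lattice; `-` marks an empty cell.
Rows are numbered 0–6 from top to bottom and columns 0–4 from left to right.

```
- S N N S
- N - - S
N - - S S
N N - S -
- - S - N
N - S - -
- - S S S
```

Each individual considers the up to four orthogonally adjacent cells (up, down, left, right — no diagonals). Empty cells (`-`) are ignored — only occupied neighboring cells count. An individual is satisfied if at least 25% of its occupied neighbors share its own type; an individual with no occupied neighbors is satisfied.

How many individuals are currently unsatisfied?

2

Row 0: (0,1)S 0/2 unhappy · (0,2)N 1/2 ok · (0,3)N 1/2 ok · (0,4)S 1/2 ok
Row 1: (1,1)N 0/1 unhappy · (1,4)S 2/2 ok
Row 2: (2,0)N 1/1 ok · (2,3)S 2/2 ok · (2,4)S 2/2 ok
Row 3: (3,0)N 2/2 ok · (3,1)N 1/1 ok · (3,3)S 1/1 ok
Row 4: (4,2)S 1/1 ok · (4,4)N 0/0 ok
Row 5: (5,0)N 0/0 ok · (5,2)S 2/2 ok
Row 6: (6,2)S 2/2 ok · (6,3)S 2/2 ok · (6,4)S 1/1 ok
Unsatisfied: (0,1), (1,1) — 2 in total.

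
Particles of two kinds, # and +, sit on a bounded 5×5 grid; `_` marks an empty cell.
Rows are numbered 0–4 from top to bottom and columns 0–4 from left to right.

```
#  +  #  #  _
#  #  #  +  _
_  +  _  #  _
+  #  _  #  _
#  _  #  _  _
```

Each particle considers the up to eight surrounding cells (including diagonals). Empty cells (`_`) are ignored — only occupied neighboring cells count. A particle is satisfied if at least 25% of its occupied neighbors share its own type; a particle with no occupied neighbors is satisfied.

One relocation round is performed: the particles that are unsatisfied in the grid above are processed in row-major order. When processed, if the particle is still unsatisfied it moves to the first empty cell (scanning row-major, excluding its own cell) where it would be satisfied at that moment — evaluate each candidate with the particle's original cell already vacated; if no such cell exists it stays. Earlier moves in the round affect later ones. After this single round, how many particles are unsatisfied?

Initially unsatisfied (in order): (0,1), (1,3), (2,1).
  (0,1) → (0,4).
  (1,3) → (1,4).
  (2,1) → (1,3).
Resulting grid:
# _ # # +
# # # + +
_ _ _ # _
+ # _ # _
# _ # _ _
Unsatisfied now: (3,0).

1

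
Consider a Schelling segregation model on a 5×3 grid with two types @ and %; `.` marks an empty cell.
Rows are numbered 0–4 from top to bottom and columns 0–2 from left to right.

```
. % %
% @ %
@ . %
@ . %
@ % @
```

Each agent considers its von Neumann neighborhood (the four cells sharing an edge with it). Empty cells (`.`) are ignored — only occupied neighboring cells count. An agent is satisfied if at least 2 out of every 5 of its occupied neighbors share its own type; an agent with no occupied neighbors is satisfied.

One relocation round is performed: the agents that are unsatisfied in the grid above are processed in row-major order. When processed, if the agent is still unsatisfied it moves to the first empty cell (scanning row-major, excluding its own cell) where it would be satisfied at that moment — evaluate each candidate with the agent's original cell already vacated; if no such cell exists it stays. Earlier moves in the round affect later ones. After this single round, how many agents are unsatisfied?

1

Initially unsatisfied (in order): (1,0), (1,1), (4,1), (4,2).
  (1,0) → (0,0).
  (1,1) → (1,0).
  (4,1) → (1,1).
  (4,2) → (3,1).
Resulting grid:
% % %
@ % %
@ . %
@ @ %
@ . .
Unsatisfied now: (1,0).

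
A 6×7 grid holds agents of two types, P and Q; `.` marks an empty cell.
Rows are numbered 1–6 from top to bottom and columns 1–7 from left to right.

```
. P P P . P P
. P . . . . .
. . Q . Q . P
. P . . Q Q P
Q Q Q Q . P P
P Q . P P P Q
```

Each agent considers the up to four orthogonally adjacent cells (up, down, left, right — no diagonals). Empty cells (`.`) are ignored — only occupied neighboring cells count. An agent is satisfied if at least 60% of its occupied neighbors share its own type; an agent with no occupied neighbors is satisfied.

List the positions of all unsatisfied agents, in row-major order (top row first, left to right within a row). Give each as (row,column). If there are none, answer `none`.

(1,2)P 2/2 ok
(1,3)P 2/2 ok
(1,4)P 1/1 ok
(1,6)P 1/1 ok
(1,7)P 1/1 ok
(2,2)P 1/1 ok
(3,3)Q 0/0 ok
(3,5)Q 1/1 ok
(3,7)P 1/1 ok
(4,2)P 0/1 unhappy
(4,5)Q 2/2 ok
(4,6)Q 1/3 unhappy
(4,7)P 2/3 ok
(5,1)Q 1/2 unhappy
(5,2)Q 3/4 ok
(5,3)Q 2/2 ok
(5,4)Q 1/2 unhappy
(5,6)P 2/3 ok
(5,7)P 2/3 ok
(6,1)P 0/2 unhappy
(6,2)Q 1/2 unhappy
(6,4)P 1/2 unhappy
(6,5)P 2/2 ok
(6,6)P 2/3 ok
(6,7)Q 0/2 unhappy

(4,2), (4,6), (5,1), (5,4), (6,1), (6,2), (6,4), (6,7)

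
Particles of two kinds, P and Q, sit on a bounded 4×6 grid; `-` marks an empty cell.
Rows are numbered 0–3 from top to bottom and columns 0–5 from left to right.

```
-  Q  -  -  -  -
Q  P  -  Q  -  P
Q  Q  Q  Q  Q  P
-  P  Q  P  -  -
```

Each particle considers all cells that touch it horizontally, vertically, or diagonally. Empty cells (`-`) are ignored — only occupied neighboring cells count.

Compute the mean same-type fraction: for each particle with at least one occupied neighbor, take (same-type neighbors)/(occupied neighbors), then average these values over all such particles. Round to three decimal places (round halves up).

Row 0: (0,1)Q 1/2
Row 1: (1,0)Q 3/4 · (1,1)P 0/5 · (1,3)Q 3/3 · (1,5)P 1/2
Row 2: (2,0)Q 2/4 · (2,1)Q 4/6 · (2,2)Q 4/7 · (2,3)Q 4/5 · (2,4)Q 2/5 · (2,5)P 1/2
Row 3: (3,1)P 0/4 · (3,2)Q 3/5 · (3,3)P 0/4
Sum over 14 particles: 1/2 + 3/4 + 0/5 + 3/3 + 1/2 + 2/4 + 4/6 + 4/7 + 4/5 + 2/5 + 1/2 + 0/4 + 3/5 + 0/4 = 2851/420; mean = 2851/420 ÷ 14 = 2851/5880 = 0.484863… → 0.485.

0.485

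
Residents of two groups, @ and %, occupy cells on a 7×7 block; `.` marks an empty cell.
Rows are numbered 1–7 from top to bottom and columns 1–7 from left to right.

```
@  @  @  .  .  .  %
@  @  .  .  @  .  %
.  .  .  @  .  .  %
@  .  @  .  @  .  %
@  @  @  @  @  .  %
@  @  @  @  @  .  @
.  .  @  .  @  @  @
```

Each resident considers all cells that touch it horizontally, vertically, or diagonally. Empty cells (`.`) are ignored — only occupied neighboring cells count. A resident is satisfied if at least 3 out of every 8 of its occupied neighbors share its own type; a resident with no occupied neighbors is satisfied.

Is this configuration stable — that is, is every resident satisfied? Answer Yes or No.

Yes

(1,1)@ 3/3 satisfied
(1,2)@ 4/4 satisfied
(1,3)@ 2/2 satisfied
(1,7)% 1/1 satisfied
(2,1)@ 3/3 satisfied
(2,2)@ 4/4 satisfied
(2,5)@ 1/1 satisfied
(2,7)% 2/2 satisfied
(3,4)@ 3/3 satisfied
(3,7)% 2/2 satisfied
(4,1)@ 2/2 satisfied
(4,3)@ 4/4 satisfied
(4,5)@ 3/3 satisfied
(4,7)% 2/2 satisfied
(5,1)@ 4/4 satisfied
(5,2)@ 7/7 satisfied
(5,3)@ 6/6 satisfied
(5,4)@ 7/7 satisfied
(5,5)@ 4/4 satisfied
(5,7)% 1/2 satisfied
(6,1)@ 3/3 satisfied
(6,2)@ 6/6 satisfied
(6,3)@ 6/6 satisfied
(6,4)@ 7/7 satisfied
(6,5)@ 5/5 satisfied
(6,7)@ 2/3 satisfied
(7,3)@ 3/3 satisfied
(7,5)@ 3/3 satisfied
(7,6)@ 4/4 satisfied
(7,7)@ 2/2 satisfied
All meet the threshold, so the configuration is stable.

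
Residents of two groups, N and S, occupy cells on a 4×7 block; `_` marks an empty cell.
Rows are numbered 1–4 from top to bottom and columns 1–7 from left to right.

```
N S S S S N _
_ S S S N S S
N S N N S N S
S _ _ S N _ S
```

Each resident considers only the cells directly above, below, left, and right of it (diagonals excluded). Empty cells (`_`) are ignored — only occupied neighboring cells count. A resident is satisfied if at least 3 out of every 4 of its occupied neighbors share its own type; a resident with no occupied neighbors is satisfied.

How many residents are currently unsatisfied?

Row 1: (1,1)N 0/1 ✗ · (1,2)S 2/3 ✗ · (1,3)S 3/3 ✓ · (1,4)S 3/3 ✓ · (1,5)S 1/3 ✗ · (1,6)N 0/2 ✗
Row 2: (2,2)S 3/3 ✓ · (2,3)S 3/4 ✓ · (2,4)S 2/4 ✗ · (2,5)N 0/4 ✗ · (2,6)S 1/4 ✗ · (2,7)S 2/2 ✓
Row 3: (3,1)N 0/2 ✗ · (3,2)S 1/3 ✗ · (3,3)N 1/3 ✗ · (3,4)N 1/4 ✗ · (3,5)S 0/4 ✗ · (3,6)N 0/3 ✗ · (3,7)S 2/3 ✗
Row 4: (4,1)S 0/1 ✗ · (4,4)S 0/2 ✗ · (4,5)N 0/2 ✗ · (4,7)S 1/1 ✓
Unsatisfied: (1,1), (1,2), (1,5), (1,6), (2,4), (2,5), (2,6), (3,1), (3,2), (3,3), (3,4), (3,5), (3,6), (3,7), (4,1), (4,4), (4,5) — 17 in total.

17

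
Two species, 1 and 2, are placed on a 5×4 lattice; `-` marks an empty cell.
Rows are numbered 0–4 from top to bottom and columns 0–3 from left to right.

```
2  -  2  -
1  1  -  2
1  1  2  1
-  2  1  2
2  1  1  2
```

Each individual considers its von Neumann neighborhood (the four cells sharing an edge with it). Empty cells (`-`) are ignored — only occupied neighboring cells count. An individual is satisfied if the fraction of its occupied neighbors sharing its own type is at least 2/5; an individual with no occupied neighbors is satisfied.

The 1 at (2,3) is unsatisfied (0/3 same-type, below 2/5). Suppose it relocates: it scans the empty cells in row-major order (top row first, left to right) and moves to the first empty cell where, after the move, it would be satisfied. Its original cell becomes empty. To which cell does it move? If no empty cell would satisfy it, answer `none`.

none

Vacating (2,3). Empty cells in order:
  (0,1): 1/3 same-type → still unsatisfied.
  (0,3): 0/2 same-type → still unsatisfied.
  (1,2): 1/4 same-type → still unsatisfied.
  (3,0): 1/3 same-type → still unsatisfied.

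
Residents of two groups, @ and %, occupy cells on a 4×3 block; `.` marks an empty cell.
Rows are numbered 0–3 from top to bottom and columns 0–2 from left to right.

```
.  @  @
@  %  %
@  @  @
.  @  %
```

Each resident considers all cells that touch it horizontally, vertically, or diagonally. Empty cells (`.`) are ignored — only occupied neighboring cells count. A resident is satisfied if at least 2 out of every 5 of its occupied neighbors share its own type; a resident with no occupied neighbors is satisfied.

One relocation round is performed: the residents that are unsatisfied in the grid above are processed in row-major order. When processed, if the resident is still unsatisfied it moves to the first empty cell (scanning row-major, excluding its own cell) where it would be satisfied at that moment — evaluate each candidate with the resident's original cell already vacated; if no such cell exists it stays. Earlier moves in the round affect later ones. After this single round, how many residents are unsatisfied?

2

Initially unsatisfied (in order): (0,2), (1,1), (1,2), (3,2).
  (0,2) → (0,0).
  (1,1) → (0,2).
  (1,2): no empty cell satisfies it; stays.
  (3,2): no empty cell satisfies it; stays.
Resulting grid:
@ @ %
@ . %
@ @ @
. @ %
Unsatisfied now: (1,2), (3,2).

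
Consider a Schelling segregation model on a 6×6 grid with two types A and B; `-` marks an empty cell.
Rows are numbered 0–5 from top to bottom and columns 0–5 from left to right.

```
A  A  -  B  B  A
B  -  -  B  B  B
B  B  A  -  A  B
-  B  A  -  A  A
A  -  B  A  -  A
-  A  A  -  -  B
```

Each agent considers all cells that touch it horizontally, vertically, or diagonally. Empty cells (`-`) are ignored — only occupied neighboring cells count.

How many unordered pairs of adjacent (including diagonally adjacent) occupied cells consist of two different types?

22

Scan each occupied cell's neighbors to the right and below (and the two forward diagonals) so each pair is counted once.
From row 0: 5 unlike of 12 pairs (running 5/12).
From row 1: 4 unlike of 10 pairs (running 9/22).
From row 2: 6 unlike of 12 pairs (running 15/34).
From row 3: 3 unlike of 9 pairs (running 18/43).
From row 4: 4 unlike of 6 pairs (running 22/49).
From row 5: 0 unlike of 1 pairs (running 22/50).
Total adjacent occupied pairs: 50; unlike-type pairs: 22.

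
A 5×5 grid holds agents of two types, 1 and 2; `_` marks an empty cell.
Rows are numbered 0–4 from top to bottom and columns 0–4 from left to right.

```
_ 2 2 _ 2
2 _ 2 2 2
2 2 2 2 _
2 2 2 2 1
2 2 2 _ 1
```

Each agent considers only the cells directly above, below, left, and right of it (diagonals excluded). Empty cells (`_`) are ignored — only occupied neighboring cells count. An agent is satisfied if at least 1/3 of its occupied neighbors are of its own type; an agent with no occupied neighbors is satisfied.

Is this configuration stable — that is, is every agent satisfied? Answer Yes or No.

Yes

Row 0: (0,1)2 1/1 ok · (0,2)2 2/2 ok · (0,4)2 1/1 ok
Row 1: (1,0)2 1/1 ok · (1,2)2 3/3 ok · (1,3)2 3/3 ok · (1,4)2 2/2 ok
Row 2: (2,0)2 3/3 ok · (2,1)2 3/3 ok · (2,2)2 4/4 ok · (2,3)2 3/3 ok
Row 3: (3,0)2 3/3 ok · (3,1)2 4/4 ok · (3,2)2 4/4 ok · (3,3)2 2/3 ok · (3,4)1 1/2 ok
Row 4: (4,0)2 2/2 ok · (4,1)2 3/3 ok · (4,2)2 2/2 ok · (4,4)1 1/1 ok
All meet the threshold, so the configuration is stable.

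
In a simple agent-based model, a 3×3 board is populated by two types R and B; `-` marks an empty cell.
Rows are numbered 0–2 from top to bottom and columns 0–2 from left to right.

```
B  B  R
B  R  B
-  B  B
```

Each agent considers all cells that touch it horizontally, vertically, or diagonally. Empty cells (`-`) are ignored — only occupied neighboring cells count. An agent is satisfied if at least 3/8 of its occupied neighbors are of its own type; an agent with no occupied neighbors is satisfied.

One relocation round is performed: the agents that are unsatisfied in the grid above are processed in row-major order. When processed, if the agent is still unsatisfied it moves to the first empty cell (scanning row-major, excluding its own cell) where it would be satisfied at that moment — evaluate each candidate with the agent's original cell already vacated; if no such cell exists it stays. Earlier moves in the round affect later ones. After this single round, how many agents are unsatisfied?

2

Initially unsatisfied (in order): (0,2), (1,1).
  (0,2): no empty cell satisfies it; stays.
  (1,1): no empty cell satisfies it; stays.
Resulting grid:
B B R
B R B
- B B
Unsatisfied now: (0,2), (1,1).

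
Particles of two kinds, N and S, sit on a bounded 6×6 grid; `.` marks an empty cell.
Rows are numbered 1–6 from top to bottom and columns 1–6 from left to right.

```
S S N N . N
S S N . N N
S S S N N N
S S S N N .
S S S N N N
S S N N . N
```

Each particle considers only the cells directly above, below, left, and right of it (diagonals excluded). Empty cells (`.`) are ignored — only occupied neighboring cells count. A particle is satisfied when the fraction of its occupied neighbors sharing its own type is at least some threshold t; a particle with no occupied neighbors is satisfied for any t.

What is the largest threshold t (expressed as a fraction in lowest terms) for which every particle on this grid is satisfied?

(1,1)S 2/2
(1,2)S 2/3
(1,3)N 2/3
(1,4)N 1/1
(1,6)N 1/1
(2,1)S 3/3
(2,2)S 3/4
(2,3)N 1/3
(2,5)N 2/2
(2,6)N 3/3
(3,1)S 3/3
(3,2)S 4/4
(3,3)S 2/4
(3,4)N 2/3
(3,5)N 4/4
(3,6)N 2/2
(4,1)S 3/3
(4,2)S 4/4
(4,3)S 3/4
(4,4)N 3/4
(4,5)N 3/3
(5,1)S 3/3
(5,2)S 4/4
(5,3)S 2/4
(5,4)N 3/4
(5,5)N 3/3
(5,6)N 2/2
(6,1)S 2/2
(6,2)S 2/3
(6,3)N 1/3
(6,4)N 2/2
(6,6)N 1/1
The smallest same-type fraction is 1/3 at (2,3), which reduces to 1/3. Any threshold above that leaves this particle unsatisfied.

1/3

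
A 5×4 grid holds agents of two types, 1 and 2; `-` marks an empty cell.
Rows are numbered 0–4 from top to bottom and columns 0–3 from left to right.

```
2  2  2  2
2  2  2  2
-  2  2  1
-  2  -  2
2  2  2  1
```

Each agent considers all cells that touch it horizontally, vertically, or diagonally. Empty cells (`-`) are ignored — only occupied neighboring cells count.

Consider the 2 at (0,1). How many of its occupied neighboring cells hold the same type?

5

Occupied neighbors of (0,1): (0,0)=2, (0,2)=2, (1,0)=2, (1,1)=2, (1,2)=2.
Same type (2): 5 of 5.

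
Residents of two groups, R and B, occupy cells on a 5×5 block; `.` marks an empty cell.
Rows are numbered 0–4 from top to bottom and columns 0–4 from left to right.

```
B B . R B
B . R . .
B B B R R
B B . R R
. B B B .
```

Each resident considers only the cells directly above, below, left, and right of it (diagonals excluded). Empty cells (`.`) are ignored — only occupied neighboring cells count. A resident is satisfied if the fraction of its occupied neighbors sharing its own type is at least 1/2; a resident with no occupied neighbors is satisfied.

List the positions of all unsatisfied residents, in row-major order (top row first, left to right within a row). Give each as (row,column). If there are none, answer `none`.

(0,3), (0,4), (1,2), (2,2)

(0,0)B 2/2 ok
(0,1)B 1/1 ok
(0,3)R 0/1 unhappy
(0,4)B 0/1 unhappy
(1,0)B 2/2 ok
(1,2)R 0/1 unhappy
(2,0)B 3/3 ok
(2,1)B 3/3 ok
(2,2)B 1/3 unhappy
(2,3)R 2/3 ok
(2,4)R 2/2 ok
(3,0)B 2/2 ok
(3,1)B 3/3 ok
(3,3)R 2/3 ok
(3,4)R 2/2 ok
(4,1)B 2/2 ok
(4,2)B 2/2 ok
(4,3)B 1/2 ok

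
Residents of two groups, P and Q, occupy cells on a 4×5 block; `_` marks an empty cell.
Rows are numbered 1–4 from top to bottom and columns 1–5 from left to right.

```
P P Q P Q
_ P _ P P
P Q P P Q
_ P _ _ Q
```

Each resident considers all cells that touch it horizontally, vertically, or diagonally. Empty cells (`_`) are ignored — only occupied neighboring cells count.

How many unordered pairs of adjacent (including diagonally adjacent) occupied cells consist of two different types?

Scan each occupied cell's neighbors to the right and below (and the two forward diagonals) so each pair is counted once.
Row 1: P(1,1)–P(1,2)= P(1,1)–P(2,2)= P(1,2)–Q(1,3)≠ P(1,2)–P(2,2)= Q(1,3)–P(1,4)≠ Q(1,3)–P(2,4)≠ Q(1,3)–P(2,2)≠ P(1,4)–Q(1,5)≠ P(1,4)–P(2,4)= P(1,4)–P(2,5)= Q(1,5)–P(2,5)≠ Q(1,5)–P(2,4)≠  → 7/12 unlike.
Row 2: P(2,2)–Q(3,2)≠ P(2,2)–P(3,3)= P(2,2)–P(3,1)= P(2,4)–P(2,5)= P(2,4)–P(3,4)= P(2,4)–Q(3,5)≠ P(2,4)–P(3,3)= P(2,5)–Q(3,5)≠ P(2,5)–P(3,4)=  → 3/9 unlike.
Row 3: P(3,1)–Q(3,2)≠ P(3,1)–P(4,2)= Q(3,2)–P(3,3)≠ Q(3,2)–P(4,2)≠ P(3,3)–P(3,4)= P(3,3)–P(4,2)= P(3,4)–Q(3,5)≠ P(3,4)–Q(4,5)≠ Q(3,5)–Q(4,5)=  → 5/9 unlike.
Total adjacent occupied pairs: 30; unlike-type pairs: 15.

15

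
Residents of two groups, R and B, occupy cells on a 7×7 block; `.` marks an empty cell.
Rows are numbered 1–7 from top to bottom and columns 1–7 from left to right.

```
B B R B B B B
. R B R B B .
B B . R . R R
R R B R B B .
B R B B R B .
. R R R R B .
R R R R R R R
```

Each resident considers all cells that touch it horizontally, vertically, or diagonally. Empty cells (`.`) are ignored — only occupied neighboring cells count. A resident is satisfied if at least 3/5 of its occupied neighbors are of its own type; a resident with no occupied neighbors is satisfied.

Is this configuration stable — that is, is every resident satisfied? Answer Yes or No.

Row 1: (1,1)B 1/2 ✗ · (1,2)B 2/4 ✗ · (1,3)R 2/5 ✗ · (1,4)B 3/5 ✓ · (1,5)B 4/5 ✓ · (1,6)B 4/4 ✓ · (1,7)B 2/2 ✓
Row 2: (2,2)R 1/6 ✗ · (2,3)B 3/7 ✗ · (2,4)R 2/6 ✗ · (2,5)B 4/7 ✗ · (2,6)B 4/6 ✓
Row 3: (3,1)B 1/4 ✗ · (3,2)B 3/6 ✗ · (3,4)R 2/6 ✗ · (3,6)R 1/5 ✗ · (3,7)R 1/3 ✗
Row 4: (4,1)R 2/5 ✗ · (4,2)R 2/7 ✗ · (4,3)B 3/7 ✗ · (4,4)R 2/6 ✗ · (4,5)B 3/7 ✗ · (4,6)B 2/5 ✗
Row 5: (5,1)B 0/4 ✗ · (5,2)R 4/7 ✗ · (5,3)B 2/8 ✗ · (5,4)B 3/8 ✗ · (5,5)R 3/8 ✗ · (5,6)B 3/5 ✓
Row 6: (6,2)R 5/7 ✓ · (6,3)R 6/8 ✓ · (6,4)R 6/8 ✓ · (6,5)R 5/8 ✓ · (6,6)B 1/6 ✗
Row 7: (7,1)R 2/2 ✓ · (7,2)R 4/4 ✓ · (7,3)R 5/5 ✓ · (7,4)R 5/5 ✓ · (7,5)R 4/5 ✓ · (7,6)R 3/4 ✓ · (7,7)R 1/2 ✗
For instance (1,1) has only 1/2 same-type neighbors, below 3/5.

No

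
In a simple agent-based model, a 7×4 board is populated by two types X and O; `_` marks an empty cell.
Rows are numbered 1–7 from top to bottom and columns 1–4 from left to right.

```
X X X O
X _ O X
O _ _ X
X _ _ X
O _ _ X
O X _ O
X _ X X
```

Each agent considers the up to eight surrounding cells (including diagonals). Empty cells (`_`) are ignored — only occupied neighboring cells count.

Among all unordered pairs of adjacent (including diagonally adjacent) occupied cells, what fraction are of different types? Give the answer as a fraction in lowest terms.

15/28

Scan each occupied cell's neighbors to the right and below (and the two forward diagonals) so each pair is counted once.
From row 1: 4 unlike of 10 pairs (running 4/10).
From row 2: 3 unlike of 4 pairs (running 7/14).
From row 3: 1 unlike of 2 pairs (running 8/16).
From row 4: 1 unlike of 2 pairs (running 9/18).
From row 5: 2 unlike of 3 pairs (running 11/21).
From row 6: 4 unlike of 6 pairs (running 15/27).
From row 7: 0 unlike of 1 pairs (running 15/28).
Total adjacent occupied pairs: 28; unlike-type pairs: 15.
15/28 is already in lowest terms.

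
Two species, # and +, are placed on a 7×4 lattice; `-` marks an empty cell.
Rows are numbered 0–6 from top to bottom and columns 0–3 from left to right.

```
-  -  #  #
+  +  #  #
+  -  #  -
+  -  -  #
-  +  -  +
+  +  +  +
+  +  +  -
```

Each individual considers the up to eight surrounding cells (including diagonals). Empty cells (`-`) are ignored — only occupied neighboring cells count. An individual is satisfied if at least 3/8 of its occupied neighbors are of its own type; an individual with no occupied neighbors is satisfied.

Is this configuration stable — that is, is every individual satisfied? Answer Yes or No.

Yes

(0,2)# 3/4 ✓
(0,3)# 3/3 ✓
(1,0)+ 2/2 ✓
(1,1)+ 2/5 ✓
(1,2)# 4/5 ✓
(1,3)# 4/4 ✓
(2,0)+ 3/3 ✓
(2,2)# 3/4 ✓
(3,0)+ 2/2 ✓
(3,3)# 1/2 ✓
(4,1)+ 4/4 ✓
(4,3)+ 2/3 ✓
(5,0)+ 4/4 ✓
(5,1)+ 6/6 ✓
(5,2)+ 6/6 ✓
(5,3)+ 3/3 ✓
(6,0)+ 3/3 ✓
(6,1)+ 5/5 ✓
(6,2)+ 4/4 ✓
All meet the threshold, so the configuration is stable.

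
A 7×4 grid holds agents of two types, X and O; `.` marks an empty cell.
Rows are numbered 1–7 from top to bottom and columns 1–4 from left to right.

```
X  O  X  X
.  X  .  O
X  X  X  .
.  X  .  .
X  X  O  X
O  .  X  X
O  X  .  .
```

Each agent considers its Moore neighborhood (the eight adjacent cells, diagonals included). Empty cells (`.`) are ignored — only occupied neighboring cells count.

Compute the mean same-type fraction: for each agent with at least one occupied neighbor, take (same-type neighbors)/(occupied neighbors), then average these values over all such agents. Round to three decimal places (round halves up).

Row 1: (1,1)X 1/2 · (1,2)O 0/3 · (1,3)X 2/4 · (1,4)X 1/2
Row 2: (2,2)X 5/6 · (2,4)O 0/3
Row 3: (3,1)X 3/3 · (3,2)X 4/4 · (3,3)X 3/4
Row 4: (4,2)X 5/6
Row 5: (5,1)X 2/3 · (5,2)X 3/5 · (5,3)O 0/5 · (5,4)X 2/3
Row 6: (6,1)O 1/4 · (6,3)X 4/5 · (6,4)X 2/3
Row 7: (7,1)O 1/2 · (7,2)X 1/3
Sum over 19 agents: 1/2 + 0/3 + 2/4 + 1/2 + 5/6 + 0/3 + 3/3 + 4/4 + 3/4 + 5/6 + 2/3 + 3/5 + 0/5 + 2/3 + 1/4 + 4/5 + 2/3 + 1/2 + 1/3 = 52/5; mean = 52/5 ÷ 19 = 52/95 = 0.547368… → 0.547.

0.547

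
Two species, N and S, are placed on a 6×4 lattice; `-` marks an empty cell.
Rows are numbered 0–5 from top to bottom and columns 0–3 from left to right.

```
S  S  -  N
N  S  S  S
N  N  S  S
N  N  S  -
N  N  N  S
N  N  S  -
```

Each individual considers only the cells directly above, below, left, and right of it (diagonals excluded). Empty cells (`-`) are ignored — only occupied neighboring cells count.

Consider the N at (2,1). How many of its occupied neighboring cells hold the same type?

Occupied neighbors of (2,1): (1,1)=S, (3,1)=N, (2,0)=N, (2,2)=S.
Same type (N): 2 of 4.

2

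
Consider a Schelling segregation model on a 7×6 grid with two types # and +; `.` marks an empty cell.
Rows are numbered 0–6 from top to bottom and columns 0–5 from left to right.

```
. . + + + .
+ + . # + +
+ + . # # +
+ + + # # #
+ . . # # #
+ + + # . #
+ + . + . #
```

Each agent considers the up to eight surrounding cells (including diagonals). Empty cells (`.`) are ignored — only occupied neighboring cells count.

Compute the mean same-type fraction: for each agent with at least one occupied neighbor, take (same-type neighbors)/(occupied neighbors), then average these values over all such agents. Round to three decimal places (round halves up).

Row 0: (0,2)+ 2/3 · (0,3)+ 3/4 · (0,4)+ 3/4
Row 1: (1,0)+ 3/3 · (1,1)+ 4/4 · (1,3)# 2/6 · (1,4)+ 4/7 · (1,5)+ 3/4
Row 2: (2,0)+ 5/5 · (2,1)+ 6/6 · (2,3)# 4/6 · (2,4)# 5/8 · (2,5)+ 2/5
Row 3: (3,0)+ 4/4 · (3,1)+ 5/5 · (3,2)+ 2/5 · (3,3)# 5/6 · (3,4)# 7/8 · (3,5)# 4/5
Row 4: (4,0)+ 4/4 · (4,3)# 4/6 · (4,4)# 7/7 · (4,5)# 4/4
Row 5: (5,0)+ 4/4 · (5,1)+ 5/5 · (5,2)+ 3/5 · (5,3)# 2/4 · (5,5)# 3/3
Row 6: (6,0)+ 3/3 · (6,1)+ 4/4 · (6,3)+ 1/2 · (6,5)# 1/1
Sum over 32 agents: 2/3 + 3/4 + 3/4 + 3/3 + 4/4 + 2/6 + 4/7 + 3/4 + 5/5 + 6/6 + 4/6 + 5/8 + 2/5 + 4/4 + 5/5 + 2/5 + 5/6 + 7/8 + 4/5 + 4/4 + 4/6 + 7/7 + 4/4 + 4/4 + 5/5 + 3/5 + 2/4 + 3/3 + 3/3 + 4/4 + 1/2 + 1/1 = 10789/420; mean = 10789/420 ÷ 32 = 10789/13440 = 0.802752… → 0.803.

0.803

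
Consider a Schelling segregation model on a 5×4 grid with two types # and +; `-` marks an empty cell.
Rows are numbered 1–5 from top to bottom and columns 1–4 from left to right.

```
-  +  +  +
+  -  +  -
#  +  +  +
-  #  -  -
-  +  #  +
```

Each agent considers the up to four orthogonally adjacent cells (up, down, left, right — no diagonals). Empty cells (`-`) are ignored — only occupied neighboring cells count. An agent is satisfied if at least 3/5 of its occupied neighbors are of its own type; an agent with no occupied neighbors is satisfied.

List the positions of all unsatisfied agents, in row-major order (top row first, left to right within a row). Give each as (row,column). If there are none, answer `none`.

(2,1), (3,1), (3,2), (4,2), (5,2), (5,3), (5,4)

(1,2)+ 1/1 ✓
(1,3)+ 3/3 ✓
(1,4)+ 1/1 ✓
(2,1)+ 0/1 ✗
(2,3)+ 2/2 ✓
(3,1)# 0/2 ✗
(3,2)+ 1/3 ✗
(3,3)+ 3/3 ✓
(3,4)+ 1/1 ✓
(4,2)# 0/2 ✗
(5,2)+ 0/2 ✗
(5,3)# 0/2 ✗
(5,4)+ 0/1 ✗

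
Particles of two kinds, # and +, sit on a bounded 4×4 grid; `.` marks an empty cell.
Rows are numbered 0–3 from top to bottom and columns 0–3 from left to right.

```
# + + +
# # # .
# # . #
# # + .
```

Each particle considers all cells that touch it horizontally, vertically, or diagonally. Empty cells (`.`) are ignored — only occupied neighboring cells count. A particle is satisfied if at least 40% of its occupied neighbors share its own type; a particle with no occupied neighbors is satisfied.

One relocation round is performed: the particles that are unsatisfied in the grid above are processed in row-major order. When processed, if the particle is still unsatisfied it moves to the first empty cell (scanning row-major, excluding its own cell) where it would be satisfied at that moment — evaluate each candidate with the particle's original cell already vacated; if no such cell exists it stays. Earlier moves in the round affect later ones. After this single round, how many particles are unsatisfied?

Initially unsatisfied (in order): (0,1), (3,2).
  (0,1) → (1,3).
  (3,2): no empty cell satisfies it; stays.
Resulting grid:
# . + +
# # # +
# # . #
# # + .
Unsatisfied now: (2,3), (3,2).

2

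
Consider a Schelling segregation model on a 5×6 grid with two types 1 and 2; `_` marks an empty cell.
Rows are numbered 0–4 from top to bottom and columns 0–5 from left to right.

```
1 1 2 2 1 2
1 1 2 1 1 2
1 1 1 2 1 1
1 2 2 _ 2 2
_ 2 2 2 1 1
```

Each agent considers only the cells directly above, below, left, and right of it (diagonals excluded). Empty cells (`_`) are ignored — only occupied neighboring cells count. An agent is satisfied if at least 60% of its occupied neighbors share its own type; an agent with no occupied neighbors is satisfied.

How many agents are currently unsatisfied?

17

(0,0)1 2/2 satisfied
(0,1)1 2/3 satisfied
(0,2)2 2/3 satisfied
(0,3)2 1/3 not
(0,4)1 1/3 not
(0,5)2 1/2 not
(1,0)1 3/3 satisfied
(1,1)1 3/4 satisfied
(1,2)2 1/4 not
(1,3)1 1/4 not
(1,4)1 3/4 satisfied
(1,5)2 1/3 not
(2,0)1 3/3 satisfied
(2,1)1 3/4 satisfied
(2,2)1 1/4 not
(2,3)2 0/3 not
(2,4)1 2/4 not
(2,5)1 1/3 not
(3,0)1 1/2 not
(3,1)2 2/4 not
(3,2)2 2/3 satisfied
(3,4)2 1/3 not
(3,5)2 1/3 not
(4,1)2 2/2 satisfied
(4,2)2 3/3 satisfied
(4,3)2 1/2 not
(4,4)1 1/3 not
(4,5)1 1/2 not
Unsatisfied: (0,3), (0,4), (0,5), (1,2), (1,3), (1,5), (2,2), (2,3), (2,4), (2,5), (3,0), (3,1), (3,4), (3,5), (4,3), (4,4), (4,5) — 17 in total.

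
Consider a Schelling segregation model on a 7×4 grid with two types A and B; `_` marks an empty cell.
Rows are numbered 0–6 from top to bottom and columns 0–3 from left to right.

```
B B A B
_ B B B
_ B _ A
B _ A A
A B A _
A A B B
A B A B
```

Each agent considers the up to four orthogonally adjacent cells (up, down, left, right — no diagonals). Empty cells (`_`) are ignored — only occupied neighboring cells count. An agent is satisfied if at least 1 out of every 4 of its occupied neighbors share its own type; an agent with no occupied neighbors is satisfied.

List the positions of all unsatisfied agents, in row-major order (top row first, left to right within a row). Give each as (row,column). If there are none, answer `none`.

Row 0: (0,0)B 1/1 satisfied · (0,1)B 2/3 satisfied · (0,2)A 0/3 not · (0,3)B 1/2 satisfied
Row 1: (1,1)B 3/3 satisfied · (1,2)B 2/3 satisfied · (1,3)B 2/3 satisfied
Row 2: (2,1)B 1/1 satisfied · (2,3)A 1/2 satisfied
Row 3: (3,0)B 0/1 not · (3,2)A 2/2 satisfied · (3,3)A 2/2 satisfied
Row 4: (4,0)A 1/3 satisfied · (4,1)B 0/3 not · (4,2)A 1/3 satisfied
Row 5: (5,0)A 3/3 satisfied · (5,1)A 1/4 satisfied · (5,2)B 1/4 satisfied · (5,3)B 2/2 satisfied
Row 6: (6,0)A 1/2 satisfied · (6,1)B 0/3 not · (6,2)A 0/3 not · (6,3)B 1/2 satisfied

(0,2), (3,0), (4,1), (6,1), (6,2)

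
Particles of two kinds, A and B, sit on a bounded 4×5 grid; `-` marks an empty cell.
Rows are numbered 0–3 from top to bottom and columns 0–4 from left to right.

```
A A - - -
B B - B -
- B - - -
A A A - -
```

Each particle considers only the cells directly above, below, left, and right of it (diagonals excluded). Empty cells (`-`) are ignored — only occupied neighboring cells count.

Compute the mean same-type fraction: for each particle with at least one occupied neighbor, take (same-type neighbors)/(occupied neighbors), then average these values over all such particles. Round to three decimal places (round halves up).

Row 0: (0,0)A 1/2 · (0,1)A 1/2
Row 1: (1,0)B 1/2 · (1,1)B 2/3 · (1,3)B — no occupied neighbors
Row 2: (2,1)B 1/2
Row 3: (3,0)A 1/1 · (3,1)A 2/3 · (3,2)A 1/1
Sum over 8 particles: 1/2 + 1/2 + 1/2 + 2/3 + 1/2 + 1/1 + 2/3 + 1/1 = 16/3; mean = 16/3 ÷ 8 = 2/3 = 0.666666… → 0.667.

0.667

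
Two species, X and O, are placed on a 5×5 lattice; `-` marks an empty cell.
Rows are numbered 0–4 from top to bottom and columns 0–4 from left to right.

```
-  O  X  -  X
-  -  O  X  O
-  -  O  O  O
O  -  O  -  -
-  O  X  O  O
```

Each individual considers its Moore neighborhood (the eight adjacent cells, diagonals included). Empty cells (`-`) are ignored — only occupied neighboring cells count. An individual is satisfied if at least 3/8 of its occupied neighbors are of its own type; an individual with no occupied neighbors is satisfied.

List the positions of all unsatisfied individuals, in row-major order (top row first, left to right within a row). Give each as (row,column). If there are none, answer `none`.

(0,2), (1,3), (4,2)

(0,1)O 1/2 satisfied
(0,2)X 1/3 not
(0,4)X 1/2 satisfied
(1,2)O 3/5 satisfied
(1,3)X 2/7 not
(1,4)O 2/4 satisfied
(2,2)O 3/4 satisfied
(2,3)O 5/6 satisfied
(2,4)O 2/3 satisfied
(3,0)O 1/1 satisfied
(3,2)O 4/5 satisfied
(4,1)O 2/3 satisfied
(4,2)X 0/3 not
(4,3)O 2/3 satisfied
(4,4)O 1/1 satisfied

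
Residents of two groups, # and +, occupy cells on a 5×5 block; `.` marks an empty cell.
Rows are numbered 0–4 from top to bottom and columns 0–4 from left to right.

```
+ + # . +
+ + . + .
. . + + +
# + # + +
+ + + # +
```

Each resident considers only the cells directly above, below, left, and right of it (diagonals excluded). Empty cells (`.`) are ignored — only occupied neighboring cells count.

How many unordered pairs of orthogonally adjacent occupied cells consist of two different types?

Scan each occupied cell's neighbors to the right and below so each pair is counted once.
From row 0: 1 unlike of 4 pairs (running 1/4).
From row 1: 0 unlike of 2 pairs (running 1/6).
From row 2: 1 unlike of 5 pairs (running 2/11).
From row 3: 6 unlike of 9 pairs (running 8/20).
From row 4: 2 unlike of 4 pairs (running 10/24).
Total adjacent occupied pairs: 24; unlike-type pairs: 10.

10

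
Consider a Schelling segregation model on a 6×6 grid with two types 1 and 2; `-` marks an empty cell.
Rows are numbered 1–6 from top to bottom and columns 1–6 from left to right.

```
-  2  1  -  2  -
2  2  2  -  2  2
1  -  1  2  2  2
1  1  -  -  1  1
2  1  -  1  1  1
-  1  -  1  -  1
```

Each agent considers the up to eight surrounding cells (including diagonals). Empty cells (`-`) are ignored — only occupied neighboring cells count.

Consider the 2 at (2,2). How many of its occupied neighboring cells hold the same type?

3

Occupied neighbors of (2,2): (1,2)=2, (1,3)=1, (2,1)=2, (2,3)=2, (3,1)=1, (3,3)=1.
Same type (2): 3 of 6.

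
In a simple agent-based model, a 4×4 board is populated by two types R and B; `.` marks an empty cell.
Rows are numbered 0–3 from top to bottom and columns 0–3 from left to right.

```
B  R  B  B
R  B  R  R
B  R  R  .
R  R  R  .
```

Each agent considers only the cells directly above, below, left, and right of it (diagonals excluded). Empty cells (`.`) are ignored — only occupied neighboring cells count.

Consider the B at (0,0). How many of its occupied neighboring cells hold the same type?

Occupied neighbors of (0,0): (1,0)=R, (0,1)=R.
Same type (B): 0 of 2.

0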